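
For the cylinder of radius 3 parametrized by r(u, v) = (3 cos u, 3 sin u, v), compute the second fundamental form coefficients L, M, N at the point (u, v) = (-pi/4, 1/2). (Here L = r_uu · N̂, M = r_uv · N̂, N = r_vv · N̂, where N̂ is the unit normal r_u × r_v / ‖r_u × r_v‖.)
L = -3;  M = 0;  N = 0

Compute the unit normal N̂(u, v) = (cos(u), sin(u), 0), and the second partials r_uu, r_uv, r_vv. Take dot products:
  L(u, v) = r_uu · N̂ = -3,
  M(u, v) = r_uv · N̂ = 0,
  N(u, v) = r_vv · N̂ = 0.
Evaluating at (u, v) = (-pi/4, 1/2):
  L = -3, M = 0, N = 0.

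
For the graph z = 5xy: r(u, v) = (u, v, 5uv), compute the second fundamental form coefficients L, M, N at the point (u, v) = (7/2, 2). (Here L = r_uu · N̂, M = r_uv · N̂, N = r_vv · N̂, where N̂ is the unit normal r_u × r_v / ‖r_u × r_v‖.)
L = 0;  M = 10*sqrt(181)/543;  N = 0

Compute the unit normal N̂(u, v) = (-5*v/sqrt(25*u^2 + 25*v^2 + 1), -5*u/sqrt(25*u^2 + 25*v^2 + 1), 1/sqrt(25*u^2 + 25*v^2 + 1)), and the second partials r_uu, r_uv, r_vv. Take dot products:
  L(u, v) = r_uu · N̂ = 0,
  M(u, v) = r_uv · N̂ = 5/sqrt(25*u^2 + 25*v^2 + 1),
  N(u, v) = r_vv · N̂ = 0.
Evaluating at (u, v) = (7/2, 2):
  L = 0, M = 10*sqrt(181)/543, N = 0.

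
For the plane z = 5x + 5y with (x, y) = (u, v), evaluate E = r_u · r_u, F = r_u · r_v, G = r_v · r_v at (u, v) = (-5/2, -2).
E = 26;  F = 25;  G = 26

Partials: r_u = (1, 0, 5), r_v = (0, 1, 5). As functions of (u, v):
  E = r_u · r_u = 26,
  F = r_u · r_v = 25,
  G = r_v · r_v = 26.
Evaluating at (u, v) = (-5/2, -2): E = 26, F = 25, G = 26.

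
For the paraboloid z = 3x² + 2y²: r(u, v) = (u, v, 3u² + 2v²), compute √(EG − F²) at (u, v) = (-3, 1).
√(EG − F²)|_{(-3, 1)} = sqrt(341)

E = 36*u^2 + 1, F = 24*u*v, G = 16*v^2 + 1; EG − F² = 36*u^2 + 16*v^2 + 1; √(EG − F²) = sqrt(36*u^2 + 16*v^2 + 1). At the given point: sqrt(341).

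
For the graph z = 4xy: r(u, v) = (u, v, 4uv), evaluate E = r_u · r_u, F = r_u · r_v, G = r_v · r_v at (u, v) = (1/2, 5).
E = 401;  F = 40;  G = 5

Partials: r_u = (1, 0, 4*v), r_v = (0, 1, 4*u). As functions of (u, v):
  E = r_u · r_u = 16*v^2 + 1,
  F = r_u · r_v = 16*u*v,
  G = r_v · r_v = 16*u^2 + 1.
Evaluating at (u, v) = (1/2, 5): E = 401, F = 40, G = 5.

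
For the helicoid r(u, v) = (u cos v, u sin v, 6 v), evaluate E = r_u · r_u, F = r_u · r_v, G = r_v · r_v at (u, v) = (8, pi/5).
E = 1;  F = 0;  G = 100

Partials: r_u = (cos(v), sin(v), 0), r_v = (-u*sin(v), u*cos(v), 6). As functions of (u, v):
  E = r_u · r_u = 1,
  F = r_u · r_v = 0,
  G = r_v · r_v = u^2 + 36.
Evaluating at (u, v) = (8, pi/5): E = 1, F = 0, G = 100.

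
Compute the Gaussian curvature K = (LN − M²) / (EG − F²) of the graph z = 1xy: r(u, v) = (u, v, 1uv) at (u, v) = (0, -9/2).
K = -16/7225

Coefficients of the first fundamental form: E = v^2 + 1, F = u*v, G = u^2 + 1.
Coefficients of the second fundamental form: L = 0, M = 1/sqrt(u^2 + v^2 + 1), N = 0.
Assemble K = (LN − M²)/(EG − F²) = 1/((u^2*v^2 - (u^2 + 1)*(v^2 + 1))*(u^2 + v^2 + 1)). At (u, v) = (0, -9/2): K = -16/7225.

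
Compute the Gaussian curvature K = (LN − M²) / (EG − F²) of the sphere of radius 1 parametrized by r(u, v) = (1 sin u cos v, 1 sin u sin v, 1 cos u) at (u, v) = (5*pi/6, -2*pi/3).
K = 1

Coefficients of the first fundamental form: E = 1, F = 0, G = sin(u)^2.
Coefficients of the second fundamental form: L = -sin(u)/Abs(sin(u)), M = 0, N = -sin(u)^3/Abs(sin(u)).
Assemble K = (LN − M²)/(EG − F²) = 1. At (u, v) = (5*pi/6, -2*pi/3): K = 1.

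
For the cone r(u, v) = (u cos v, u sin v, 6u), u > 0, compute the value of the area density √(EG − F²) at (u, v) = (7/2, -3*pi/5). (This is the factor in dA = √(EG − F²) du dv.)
√(EG − F²)|_{(7/2, -3*pi/5)} = 7*sqrt(37)/2

E = 37, F = 0, G = u^2, so EG − F² = 37*u^2. Taking the positive square root: √(EG − F²) = sqrt(37)*Abs(u). At (u, v) = (7/2, -3*pi/5): 7*sqrt(37)/2.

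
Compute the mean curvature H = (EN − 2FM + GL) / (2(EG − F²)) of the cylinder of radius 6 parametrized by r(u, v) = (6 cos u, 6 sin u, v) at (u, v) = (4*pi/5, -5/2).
H = -1/12

With E = 36, F = 0, G = 1, L = -6, M = 0, N = 0, assemble
  H = (EN − 2FM + GL) / (2(EG − F²)) = -1/12.
At (u, v) = (4*pi/5, -5/2): H = -1/12.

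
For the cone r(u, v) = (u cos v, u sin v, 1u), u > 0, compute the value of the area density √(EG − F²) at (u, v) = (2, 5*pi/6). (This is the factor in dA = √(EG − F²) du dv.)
√(EG − F²)|_{(2, 5*pi/6)} = 2*sqrt(2)

E = 2, F = 0, G = u^2, so EG − F² = 2*u^2. Taking the positive square root: √(EG − F²) = sqrt(2)*Abs(u). At (u, v) = (2, 5*pi/6): 2*sqrt(2).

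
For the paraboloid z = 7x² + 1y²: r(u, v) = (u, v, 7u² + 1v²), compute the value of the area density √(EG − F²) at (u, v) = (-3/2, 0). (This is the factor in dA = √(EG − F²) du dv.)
√(EG − F²)|_{(-3/2, 0)} = sqrt(442)

E = 196*u^2 + 1, F = 28*u*v, G = 4*v^2 + 1, so EG − F² = 196*u^2 + 4*v^2 + 1. Taking the positive square root: √(EG − F²) = sqrt(196*u^2 + 4*v^2 + 1). At (u, v) = (-3/2, 0): sqrt(442).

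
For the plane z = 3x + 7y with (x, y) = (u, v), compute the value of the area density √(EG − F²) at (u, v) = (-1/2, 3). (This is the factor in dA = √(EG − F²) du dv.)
√(EG − F²)|_{(-1/2, 3)} = sqrt(59)

E = 10, F = 21, G = 50, so EG − F² = 59. Taking the positive square root: √(EG − F²) = sqrt(59). At (u, v) = (-1/2, 3): sqrt(59).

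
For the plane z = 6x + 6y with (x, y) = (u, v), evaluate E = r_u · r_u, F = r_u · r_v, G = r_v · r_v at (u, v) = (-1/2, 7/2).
E = 37;  F = 36;  G = 37

Partials: r_u = (1, 0, 6), r_v = (0, 1, 6). As functions of (u, v):
  E = r_u · r_u = 37,
  F = r_u · r_v = 36,
  G = r_v · r_v = 37.
Evaluating at (u, v) = (-1/2, 7/2): E = 37, F = 36, G = 37.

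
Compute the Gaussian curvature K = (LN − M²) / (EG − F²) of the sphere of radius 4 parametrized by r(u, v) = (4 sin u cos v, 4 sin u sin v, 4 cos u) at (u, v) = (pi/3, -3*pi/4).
K = 1/16

Coefficients of the first fundamental form: E = 16, F = 0, G = 16*sin(u)^2.
Coefficients of the second fundamental form: L = -4*sin(u)/Abs(sin(u)), M = 0, N = -4*sin(u)^3/Abs(sin(u)).
Assemble K = (LN − M²)/(EG − F²) = 1/16. At (u, v) = (pi/3, -3*pi/4): K = 1/16.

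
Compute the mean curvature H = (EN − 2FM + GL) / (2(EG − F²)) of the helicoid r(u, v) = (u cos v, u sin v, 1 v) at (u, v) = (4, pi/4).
H = 0

With E = 1, F = 0, G = u^2 + 1, L = 0, M = -1/sqrt(u^2 + 1), N = 0, assemble
  H = (EN − 2FM + GL) / (2(EG − F²)) = 0.
At (u, v) = (4, pi/4): H = 0.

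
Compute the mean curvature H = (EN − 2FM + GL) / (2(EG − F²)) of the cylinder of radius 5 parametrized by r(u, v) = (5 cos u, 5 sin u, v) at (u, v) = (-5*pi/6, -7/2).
H = -1/10

With E = 25, F = 0, G = 1, L = -5, M = 0, N = 0, assemble
  H = (EN − 2FM + GL) / (2(EG − F²)) = -1/10.
At (u, v) = (-5*pi/6, -7/2): H = -1/10.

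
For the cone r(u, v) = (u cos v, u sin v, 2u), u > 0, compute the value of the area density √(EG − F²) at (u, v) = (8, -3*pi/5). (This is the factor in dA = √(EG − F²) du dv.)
√(EG − F²)|_{(8, -3*pi/5)} = 8*sqrt(5)

E = 5, F = 0, G = u^2, so EG − F² = 5*u^2. Taking the positive square root: √(EG − F²) = sqrt(5)*Abs(u). At (u, v) = (8, -3*pi/5): 8*sqrt(5).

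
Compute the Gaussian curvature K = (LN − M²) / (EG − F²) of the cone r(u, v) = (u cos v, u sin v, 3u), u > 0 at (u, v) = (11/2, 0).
K = 0

Coefficients of the first fundamental form: E = 10, F = 0, G = u^2.
Coefficients of the second fundamental form: L = 0, M = 0, N = 3*sqrt(10)*u^2/(10*Abs(u)).
Assemble K = (LN − M²)/(EG − F²) = 0. At (u, v) = (11/2, 0): K = 0.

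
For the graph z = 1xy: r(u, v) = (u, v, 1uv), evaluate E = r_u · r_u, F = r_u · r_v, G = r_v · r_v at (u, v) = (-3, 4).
E = 17;  F = -12;  G = 10

Partials: r_u = (1, 0, v), r_v = (0, 1, u). As functions of (u, v):
  E = r_u · r_u = v^2 + 1,
  F = r_u · r_v = u*v,
  G = r_v · r_v = u^2 + 1.
Evaluating at (u, v) = (-3, 4): E = 17, F = -12, G = 10.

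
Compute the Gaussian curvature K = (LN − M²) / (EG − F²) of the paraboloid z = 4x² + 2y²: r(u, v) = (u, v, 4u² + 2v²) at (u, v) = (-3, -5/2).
K = 32/458329

Coefficients of the first fundamental form: E = 64*u^2 + 1, F = 32*u*v, G = 16*v^2 + 1.
Coefficients of the second fundamental form: L = 8/sqrt(64*u^2 + 16*v^2 + 1), M = 0, N = 4/sqrt(64*u^2 + 16*v^2 + 1).
Assemble K = (LN − M²)/(EG − F²) = 32/(4096*u^4 + 2048*u^2*v^2 + 128*u^2 + 256*v^4 + 32*v^2 + 1). At (u, v) = (-3, -5/2): K = 32/458329.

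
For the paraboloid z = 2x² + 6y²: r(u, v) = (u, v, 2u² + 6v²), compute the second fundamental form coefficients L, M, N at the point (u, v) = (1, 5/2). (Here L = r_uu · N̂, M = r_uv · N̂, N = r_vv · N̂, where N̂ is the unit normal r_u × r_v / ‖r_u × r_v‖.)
L = 4*sqrt(917)/917;  M = 0;  N = 12*sqrt(917)/917

Compute the unit normal N̂(u, v) = (-4*u/sqrt(16*u^2 + 144*v^2 + 1), -12*v/sqrt(16*u^2 + 144*v^2 + 1), 1/sqrt(16*u^2 + 144*v^2 + 1)), and the second partials r_uu, r_uv, r_vv. Take dot products:
  L(u, v) = r_uu · N̂ = 4/sqrt(16*u^2 + 144*v^2 + 1),
  M(u, v) = r_uv · N̂ = 0,
  N(u, v) = r_vv · N̂ = 12/sqrt(16*u^2 + 144*v^2 + 1).
Evaluating at (u, v) = (1, 5/2):
  L = 4*sqrt(917)/917, M = 0, N = 12*sqrt(917)/917.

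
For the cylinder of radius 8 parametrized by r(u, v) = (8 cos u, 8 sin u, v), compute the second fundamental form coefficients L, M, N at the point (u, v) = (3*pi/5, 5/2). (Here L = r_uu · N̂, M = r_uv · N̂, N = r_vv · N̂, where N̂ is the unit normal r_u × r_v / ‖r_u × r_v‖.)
L = -8;  M = 0;  N = 0

Compute the unit normal N̂(u, v) = (cos(u), sin(u), 0), and the second partials r_uu, r_uv, r_vv. Take dot products:
  L(u, v) = r_uu · N̂ = -8,
  M(u, v) = r_uv · N̂ = 0,
  N(u, v) = r_vv · N̂ = 0.
Evaluating at (u, v) = (3*pi/5, 5/2):
  L = -8, M = 0, N = 0.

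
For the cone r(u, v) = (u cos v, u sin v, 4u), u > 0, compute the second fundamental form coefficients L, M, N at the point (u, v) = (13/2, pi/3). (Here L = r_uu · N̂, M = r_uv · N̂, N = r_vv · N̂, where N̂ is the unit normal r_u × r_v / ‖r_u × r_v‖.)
L = 0;  M = 0;  N = 26*sqrt(17)/17

Compute the unit normal N̂(u, v) = (-4*sqrt(17)*u*cos(v)/(17*Abs(u)), -4*sqrt(17)*u*sin(v)/(17*Abs(u)), sqrt(17)*u/(17*Abs(u))), and the second partials r_uu, r_uv, r_vv. Take dot products:
  L(u, v) = r_uu · N̂ = 0,
  M(u, v) = r_uv · N̂ = 0,
  N(u, v) = r_vv · N̂ = 4*sqrt(17)*u^2/(17*Abs(u)).
Evaluating at (u, v) = (13/2, pi/3):
  L = 0, M = 0, N = 26*sqrt(17)/17.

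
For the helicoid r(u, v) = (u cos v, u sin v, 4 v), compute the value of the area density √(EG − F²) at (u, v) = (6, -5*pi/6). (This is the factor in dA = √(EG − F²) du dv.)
√(EG − F²)|_{(6, -5*pi/6)} = 2*sqrt(13)

E = 1, F = 0, G = u^2 + 16, so EG − F² = u^2 + 16. Taking the positive square root: √(EG − F²) = sqrt(u^2 + 16). At (u, v) = (6, -5*pi/6): 2*sqrt(13).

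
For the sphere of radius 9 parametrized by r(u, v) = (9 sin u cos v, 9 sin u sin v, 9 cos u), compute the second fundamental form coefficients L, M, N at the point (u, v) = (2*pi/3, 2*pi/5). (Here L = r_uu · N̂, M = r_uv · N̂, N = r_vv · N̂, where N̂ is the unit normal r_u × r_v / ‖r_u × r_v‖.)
L = -9;  M = 0;  N = -27/4

Compute the unit normal N̂(u, v) = (sin(u)^2*cos(v)/Abs(sin(u)), sin(u)^2*sin(v)/Abs(sin(u)), sin(2*u)/(2*Abs(sin(u)))), and the second partials r_uu, r_uv, r_vv. Take dot products:
  L(u, v) = r_uu · N̂ = -9*sin(u)/Abs(sin(u)),
  M(u, v) = r_uv · N̂ = 0,
  N(u, v) = r_vv · N̂ = -9*sin(u)^3/Abs(sin(u)).
Evaluating at (u, v) = (2*pi/3, 2*pi/5):
  L = -9, M = 0, N = -27/4.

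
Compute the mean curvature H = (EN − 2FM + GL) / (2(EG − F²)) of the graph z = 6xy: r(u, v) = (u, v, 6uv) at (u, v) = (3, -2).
H = 1296*sqrt(469)/219961

With E = 36*v^2 + 1, F = 36*u*v, G = 36*u^2 + 1, L = 0, M = 6/sqrt(36*u^2 + 36*v^2 + 1), N = 0, assemble
  H = (EN − 2FM + GL) / (2(EG − F²)) = -216*u*v/(36*u^2 + 36*v^2 + 1)^(3/2).
At (u, v) = (3, -2): H = 1296*sqrt(469)/219961.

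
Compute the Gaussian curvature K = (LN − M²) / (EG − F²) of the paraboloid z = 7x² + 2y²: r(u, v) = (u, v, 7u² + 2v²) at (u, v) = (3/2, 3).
K = 14/85849

Coefficients of the first fundamental form: E = 196*u^2 + 1, F = 56*u*v, G = 16*v^2 + 1.
Coefficients of the second fundamental form: L = 14/sqrt(196*u^2 + 16*v^2 + 1), M = 0, N = 4/sqrt(196*u^2 + 16*v^2 + 1).
Assemble K = (LN − M²)/(EG − F²) = 56/(38416*u^4 + 6272*u^2*v^2 + 392*u^2 + 256*v^4 + 32*v^2 + 1). At (u, v) = (3/2, 3): K = 14/85849.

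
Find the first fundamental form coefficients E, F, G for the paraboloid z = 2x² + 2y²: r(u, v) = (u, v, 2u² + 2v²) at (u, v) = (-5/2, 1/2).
E = 101;  F = -20;  G = 5

Partials: r_u = (1, 0, 4*u), r_v = (0, 1, 4*v). As functions of (u, v):
  E = r_u · r_u = 16*u^2 + 1,
  F = r_u · r_v = 16*u*v,
  G = r_v · r_v = 16*v^2 + 1.
Evaluating at (u, v) = (-5/2, 1/2): E = 101, F = -20, G = 5.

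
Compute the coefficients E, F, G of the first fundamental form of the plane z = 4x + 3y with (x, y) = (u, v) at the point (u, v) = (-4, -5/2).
E = 17;  F = 12;  G = 10

Partials: r_u = (1, 0, 4), r_v = (0, 1, 3). As functions of (u, v):
  E = r_u · r_u = 17,
  F = r_u · r_v = 12,
  G = r_v · r_v = 10.
Evaluating at (u, v) = (-4, -5/2): E = 17, F = 12, G = 10.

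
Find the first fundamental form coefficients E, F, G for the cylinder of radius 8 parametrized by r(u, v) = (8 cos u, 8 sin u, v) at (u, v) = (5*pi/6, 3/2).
E = 64;  F = 0;  G = 1

Partials: r_u = (-8*sin(u), 8*cos(u), 0), r_v = (0, 0, 1). As functions of (u, v):
  E = r_u · r_u = 64,
  F = r_u · r_v = 0,
  G = r_v · r_v = 1.
Evaluating at (u, v) = (5*pi/6, 3/2): E = 64, F = 0, G = 1.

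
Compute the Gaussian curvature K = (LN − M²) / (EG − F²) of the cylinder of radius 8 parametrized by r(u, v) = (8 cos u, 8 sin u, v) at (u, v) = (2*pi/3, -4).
K = 0

Coefficients of the first fundamental form: E = 64, F = 0, G = 1.
Coefficients of the second fundamental form: L = -8, M = 0, N = 0.
Assemble K = (LN − M²)/(EG − F²) = 0. At (u, v) = (2*pi/3, -4): K = 0.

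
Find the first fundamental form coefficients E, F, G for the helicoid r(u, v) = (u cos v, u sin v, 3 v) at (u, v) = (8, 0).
E = 1;  F = 0;  G = 73

Partials: r_u = (cos(v), sin(v), 0), r_v = (-u*sin(v), u*cos(v), 3). As functions of (u, v):
  E = r_u · r_u = 1,
  F = r_u · r_v = 0,
  G = r_v · r_v = u^2 + 9.
Evaluating at (u, v) = (8, 0): E = 1, F = 0, G = 73.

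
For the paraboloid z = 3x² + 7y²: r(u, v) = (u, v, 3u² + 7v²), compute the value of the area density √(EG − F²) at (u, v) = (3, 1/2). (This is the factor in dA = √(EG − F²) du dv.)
√(EG − F²)|_{(3, 1/2)} = sqrt(374)

E = 36*u^2 + 1, F = 84*u*v, G = 196*v^2 + 1, so EG − F² = 36*u^2 + 196*v^2 + 1. Taking the positive square root: √(EG − F²) = sqrt(36*u^2 + 196*v^2 + 1). At (u, v) = (3, 1/2): sqrt(374).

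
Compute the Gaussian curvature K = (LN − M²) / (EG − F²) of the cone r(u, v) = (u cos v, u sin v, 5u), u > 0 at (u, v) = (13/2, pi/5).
K = 0

Coefficients of the first fundamental form: E = 26, F = 0, G = u^2.
Coefficients of the second fundamental form: L = 0, M = 0, N = 5*sqrt(26)*u^2/(26*Abs(u)).
Assemble K = (LN − M²)/(EG − F²) = 0. At (u, v) = (13/2, pi/5): K = 0.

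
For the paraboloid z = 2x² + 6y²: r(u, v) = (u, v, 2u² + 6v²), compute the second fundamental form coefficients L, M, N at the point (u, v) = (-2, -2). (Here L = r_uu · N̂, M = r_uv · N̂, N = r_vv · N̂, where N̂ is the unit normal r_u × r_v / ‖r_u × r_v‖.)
L = 4*sqrt(641)/641;  M = 0;  N = 12*sqrt(641)/641

Compute the unit normal N̂(u, v) = (-4*u/sqrt(16*u^2 + 144*v^2 + 1), -12*v/sqrt(16*u^2 + 144*v^2 + 1), 1/sqrt(16*u^2 + 144*v^2 + 1)), and the second partials r_uu, r_uv, r_vv. Take dot products:
  L(u, v) = r_uu · N̂ = 4/sqrt(16*u^2 + 144*v^2 + 1),
  M(u, v) = r_uv · N̂ = 0,
  N(u, v) = r_vv · N̂ = 12/sqrt(16*u^2 + 144*v^2 + 1).
Evaluating at (u, v) = (-2, -2):
  L = 4*sqrt(641)/641, M = 0, N = 12*sqrt(641)/641.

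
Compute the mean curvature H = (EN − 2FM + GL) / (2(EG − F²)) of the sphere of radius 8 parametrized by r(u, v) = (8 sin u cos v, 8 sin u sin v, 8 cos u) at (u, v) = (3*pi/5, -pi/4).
H = -1/8

With E = 64, F = 0, G = 64*sin(u)^2, L = -8*sin(u)/Abs(sin(u)), M = 0, N = -8*sin(u)^3/Abs(sin(u)), assemble
  H = (EN − 2FM + GL) / (2(EG − F²)) = -sin(u)/(8*Abs(sin(u))).
At (u, v) = (3*pi/5, -pi/4): H = -1/8.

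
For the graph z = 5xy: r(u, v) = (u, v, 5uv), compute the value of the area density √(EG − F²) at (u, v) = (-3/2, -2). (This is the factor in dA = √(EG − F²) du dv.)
√(EG − F²)|_{(-3/2, -2)} = sqrt(629)/2

E = 25*v^2 + 1, F = 25*u*v, G = 25*u^2 + 1, so EG − F² = 25*u^2 + 25*v^2 + 1. Taking the positive square root: √(EG − F²) = sqrt(25*u^2 + 25*v^2 + 1). At (u, v) = (-3/2, -2): sqrt(629)/2.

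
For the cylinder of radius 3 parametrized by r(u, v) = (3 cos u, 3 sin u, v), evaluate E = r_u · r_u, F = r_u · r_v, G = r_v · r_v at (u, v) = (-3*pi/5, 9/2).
E = 9;  F = 0;  G = 1

Partials: r_u = (-3*sin(u), 3*cos(u), 0), r_v = (0, 0, 1). As functions of (u, v):
  E = r_u · r_u = 9,
  F = r_u · r_v = 0,
  G = r_v · r_v = 1.
Evaluating at (u, v) = (-3*pi/5, 9/2): E = 9, F = 0, G = 1.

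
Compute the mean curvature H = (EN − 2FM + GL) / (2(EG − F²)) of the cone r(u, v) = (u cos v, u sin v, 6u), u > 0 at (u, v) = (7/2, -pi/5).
H = 6*sqrt(37)/259

With E = 37, F = 0, G = u^2, L = 0, M = 0, N = 6*sqrt(37)*u^2/(37*Abs(u)), assemble
  H = (EN − 2FM + GL) / (2(EG − F²)) = 3*sqrt(37)/(37*Abs(u)).
At (u, v) = (7/2, -pi/5): H = 6*sqrt(37)/259.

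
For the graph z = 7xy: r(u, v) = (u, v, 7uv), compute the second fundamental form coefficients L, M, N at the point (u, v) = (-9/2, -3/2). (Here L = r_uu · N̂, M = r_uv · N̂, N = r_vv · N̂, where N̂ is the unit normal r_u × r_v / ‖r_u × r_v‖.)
L = 0;  M = 7*sqrt(4414)/2207;  N = 0

Compute the unit normal N̂(u, v) = (-7*v/sqrt(49*u^2 + 49*v^2 + 1), -7*u/sqrt(49*u^2 + 49*v^2 + 1), 1/sqrt(49*u^2 + 49*v^2 + 1)), and the second partials r_uu, r_uv, r_vv. Take dot products:
  L(u, v) = r_uu · N̂ = 0,
  M(u, v) = r_uv · N̂ = 7/sqrt(49*u^2 + 49*v^2 + 1),
  N(u, v) = r_vv · N̂ = 0.
Evaluating at (u, v) = (-9/2, -3/2):
  L = 0, M = 7*sqrt(4414)/2207, N = 0.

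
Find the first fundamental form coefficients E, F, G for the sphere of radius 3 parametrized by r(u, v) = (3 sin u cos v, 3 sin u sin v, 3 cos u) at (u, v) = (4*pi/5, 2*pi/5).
E = 9;  F = 0;  G = 45/8 - 9*sqrt(5)/8

Partials: r_u = (3*cos(u)*cos(v), 3*sin(v)*cos(u), -3*sin(u)), r_v = (-3*sin(u)*sin(v), 3*sin(u)*cos(v), 0). As functions of (u, v):
  E = r_u · r_u = 9,
  F = r_u · r_v = 0,
  G = r_v · r_v = 9*sin(u)^2.
Evaluating at (u, v) = (4*pi/5, 2*pi/5): E = 9, F = 0, G = 45/8 - 9*sqrt(5)/8.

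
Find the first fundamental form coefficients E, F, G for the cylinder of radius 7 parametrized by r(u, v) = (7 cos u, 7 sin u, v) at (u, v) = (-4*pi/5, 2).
E = 49;  F = 0;  G = 1

Partials: r_u = (-7*sin(u), 7*cos(u), 0), r_v = (0, 0, 1). As functions of (u, v):
  E = r_u · r_u = 49,
  F = r_u · r_v = 0,
  G = r_v · r_v = 1.
Evaluating at (u, v) = (-4*pi/5, 2): E = 49, F = 0, G = 1.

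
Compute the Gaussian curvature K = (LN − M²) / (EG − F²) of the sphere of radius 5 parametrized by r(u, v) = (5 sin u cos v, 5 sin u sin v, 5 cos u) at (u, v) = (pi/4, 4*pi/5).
K = 1/25

Coefficients of the first fundamental form: E = 25, F = 0, G = 25*sin(u)^2.
Coefficients of the second fundamental form: L = -5*sin(u)/Abs(sin(u)), M = 0, N = -5*sin(u)^3/Abs(sin(u)).
Assemble K = (LN − M²)/(EG − F²) = 1/25. At (u, v) = (pi/4, 4*pi/5): K = 1/25.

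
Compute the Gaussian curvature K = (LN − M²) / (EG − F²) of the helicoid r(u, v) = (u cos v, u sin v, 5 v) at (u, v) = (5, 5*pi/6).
K = -1/100

Coefficients of the first fundamental form: E = 1, F = 0, G = u^2 + 25.
Coefficients of the second fundamental form: L = 0, M = -5/sqrt(u^2 + 25), N = 0.
Assemble K = (LN − M²)/(EG − F²) = -25/(u^2 + 25)^2. At (u, v) = (5, 5*pi/6): K = -1/100.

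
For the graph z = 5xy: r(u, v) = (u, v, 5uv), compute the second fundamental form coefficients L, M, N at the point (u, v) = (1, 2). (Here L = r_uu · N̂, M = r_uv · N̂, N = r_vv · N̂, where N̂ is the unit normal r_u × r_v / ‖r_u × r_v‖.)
L = 0;  M = 5*sqrt(14)/42;  N = 0

Compute the unit normal N̂(u, v) = (-5*v/sqrt(25*u^2 + 25*v^2 + 1), -5*u/sqrt(25*u^2 + 25*v^2 + 1), 1/sqrt(25*u^2 + 25*v^2 + 1)), and the second partials r_uu, r_uv, r_vv. Take dot products:
  L(u, v) = r_uu · N̂ = 0,
  M(u, v) = r_uv · N̂ = 5/sqrt(25*u^2 + 25*v^2 + 1),
  N(u, v) = r_vv · N̂ = 0.
Evaluating at (u, v) = (1, 2):
  L = 0, M = 5*sqrt(14)/42, N = 0.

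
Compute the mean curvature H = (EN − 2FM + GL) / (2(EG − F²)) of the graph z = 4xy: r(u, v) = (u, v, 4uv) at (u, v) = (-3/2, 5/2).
H = 240*sqrt(137)/18769

With E = 16*v^2 + 1, F = 16*u*v, G = 16*u^2 + 1, L = 0, M = 4/sqrt(16*u^2 + 16*v^2 + 1), N = 0, assemble
  H = (EN − 2FM + GL) / (2(EG − F²)) = -64*u*v/(16*u^2 + 16*v^2 + 1)^(3/2).
At (u, v) = (-3/2, 5/2): H = 240*sqrt(137)/18769.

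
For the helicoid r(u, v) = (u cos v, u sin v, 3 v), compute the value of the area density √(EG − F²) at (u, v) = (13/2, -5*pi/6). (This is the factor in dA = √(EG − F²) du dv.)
√(EG − F²)|_{(13/2, -5*pi/6)} = sqrt(205)/2

E = 1, F = 0, G = u^2 + 9, so EG − F² = u^2 + 9. Taking the positive square root: √(EG − F²) = sqrt(u^2 + 9). At (u, v) = (13/2, -5*pi/6): sqrt(205)/2.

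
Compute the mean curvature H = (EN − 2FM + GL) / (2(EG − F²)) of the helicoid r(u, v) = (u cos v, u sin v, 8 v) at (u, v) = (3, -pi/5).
H = 0

With E = 1, F = 0, G = u^2 + 64, L = 0, M = -8/sqrt(u^2 + 64), N = 0, assemble
  H = (EN − 2FM + GL) / (2(EG − F²)) = 0.
At (u, v) = (3, -pi/5): H = 0.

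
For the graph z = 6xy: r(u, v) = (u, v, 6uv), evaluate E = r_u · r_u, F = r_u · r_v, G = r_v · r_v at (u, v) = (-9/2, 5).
E = 901;  F = -810;  G = 730

Partials: r_u = (1, 0, 6*v), r_v = (0, 1, 6*u). As functions of (u, v):
  E = r_u · r_u = 36*v^2 + 1,
  F = r_u · r_v = 36*u*v,
  G = r_v · r_v = 36*u^2 + 1.
Evaluating at (u, v) = (-9/2, 5): E = 901, F = -810, G = 730.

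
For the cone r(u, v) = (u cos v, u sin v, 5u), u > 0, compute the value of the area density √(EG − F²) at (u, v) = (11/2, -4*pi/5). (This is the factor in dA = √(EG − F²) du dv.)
√(EG − F²)|_{(11/2, -4*pi/5)} = 11*sqrt(26)/2

E = 26, F = 0, G = u^2, so EG − F² = 26*u^2. Taking the positive square root: √(EG − F²) = sqrt(26)*Abs(u). At (u, v) = (11/2, -4*pi/5): 11*sqrt(26)/2.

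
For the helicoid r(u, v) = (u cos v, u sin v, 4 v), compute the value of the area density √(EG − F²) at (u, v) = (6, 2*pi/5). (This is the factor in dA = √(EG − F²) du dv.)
√(EG − F²)|_{(6, 2*pi/5)} = 2*sqrt(13)

E = 1, F = 0, G = u^2 + 16, so EG − F² = u^2 + 16. Taking the positive square root: √(EG − F²) = sqrt(u^2 + 16). At (u, v) = (6, 2*pi/5): 2*sqrt(13).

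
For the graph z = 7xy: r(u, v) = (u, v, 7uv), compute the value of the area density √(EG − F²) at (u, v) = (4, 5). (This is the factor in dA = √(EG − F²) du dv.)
√(EG − F²)|_{(4, 5)} = sqrt(2010)

E = 49*v^2 + 1, F = 49*u*v, G = 49*u^2 + 1, so EG − F² = 49*u^2 + 49*v^2 + 1. Taking the positive square root: √(EG − F²) = sqrt(49*u^2 + 49*v^2 + 1). At (u, v) = (4, 5): sqrt(2010).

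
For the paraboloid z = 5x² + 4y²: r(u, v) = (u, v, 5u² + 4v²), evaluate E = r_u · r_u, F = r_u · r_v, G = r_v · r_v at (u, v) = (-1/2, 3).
E = 26;  F = -120;  G = 577

Partials: r_u = (1, 0, 10*u), r_v = (0, 1, 8*v). As functions of (u, v):
  E = r_u · r_u = 100*u^2 + 1,
  F = r_u · r_v = 80*u*v,
  G = r_v · r_v = 64*v^2 + 1.
Evaluating at (u, v) = (-1/2, 3): E = 26, F = -120, G = 577.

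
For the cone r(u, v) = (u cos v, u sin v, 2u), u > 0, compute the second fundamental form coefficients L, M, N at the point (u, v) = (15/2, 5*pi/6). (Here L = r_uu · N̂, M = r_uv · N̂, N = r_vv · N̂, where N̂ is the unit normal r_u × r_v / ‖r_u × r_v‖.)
L = 0;  M = 0;  N = 3*sqrt(5)

Compute the unit normal N̂(u, v) = (-2*sqrt(5)*u*cos(v)/(5*Abs(u)), -2*sqrt(5)*u*sin(v)/(5*Abs(u)), sqrt(5)*u/(5*Abs(u))), and the second partials r_uu, r_uv, r_vv. Take dot products:
  L(u, v) = r_uu · N̂ = 0,
  M(u, v) = r_uv · N̂ = 0,
  N(u, v) = r_vv · N̂ = 2*sqrt(5)*u^2/(5*Abs(u)).
Evaluating at (u, v) = (15/2, 5*pi/6):
  L = 0, M = 0, N = 3*sqrt(5).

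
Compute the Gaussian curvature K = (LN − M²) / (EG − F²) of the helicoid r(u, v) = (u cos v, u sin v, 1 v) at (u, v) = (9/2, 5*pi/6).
K = -16/7225

Coefficients of the first fundamental form: E = 1, F = 0, G = u^2 + 1.
Coefficients of the second fundamental form: L = 0, M = -1/sqrt(u^2 + 1), N = 0.
Assemble K = (LN − M²)/(EG − F²) = -1/(u^2 + 1)^2. At (u, v) = (9/2, 5*pi/6): K = -16/7225.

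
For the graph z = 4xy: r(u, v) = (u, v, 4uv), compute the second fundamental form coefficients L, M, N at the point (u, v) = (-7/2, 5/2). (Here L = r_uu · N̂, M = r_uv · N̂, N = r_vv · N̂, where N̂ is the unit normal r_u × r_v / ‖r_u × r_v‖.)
L = 0;  M = 4*sqrt(33)/99;  N = 0

Compute the unit normal N̂(u, v) = (-4*v/sqrt(16*u^2 + 16*v^2 + 1), -4*u/sqrt(16*u^2 + 16*v^2 + 1), 1/sqrt(16*u^2 + 16*v^2 + 1)), and the second partials r_uu, r_uv, r_vv. Take dot products:
  L(u, v) = r_uu · N̂ = 0,
  M(u, v) = r_uv · N̂ = 4/sqrt(16*u^2 + 16*v^2 + 1),
  N(u, v) = r_vv · N̂ = 0.
Evaluating at (u, v) = (-7/2, 5/2):
  L = 0, M = 4*sqrt(33)/99, N = 0.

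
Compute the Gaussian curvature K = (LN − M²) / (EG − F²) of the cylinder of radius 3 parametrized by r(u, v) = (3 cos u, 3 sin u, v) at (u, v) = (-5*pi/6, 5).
K = 0

Coefficients of the first fundamental form: E = 9, F = 0, G = 1.
Coefficients of the second fundamental form: L = -3, M = 0, N = 0.
Assemble K = (LN − M²)/(EG − F²) = 0. At (u, v) = (-5*pi/6, 5): K = 0.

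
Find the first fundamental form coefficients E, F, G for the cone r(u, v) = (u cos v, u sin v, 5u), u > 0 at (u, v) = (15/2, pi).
E = 26;  F = 0;  G = 225/4

Partials: r_u = (cos(v), sin(v), 5), r_v = (-u*sin(v), u*cos(v), 0). As functions of (u, v):
  E = r_u · r_u = 26,
  F = r_u · r_v = 0,
  G = r_v · r_v = u^2.
Evaluating at (u, v) = (15/2, pi): E = 26, F = 0, G = 225/4.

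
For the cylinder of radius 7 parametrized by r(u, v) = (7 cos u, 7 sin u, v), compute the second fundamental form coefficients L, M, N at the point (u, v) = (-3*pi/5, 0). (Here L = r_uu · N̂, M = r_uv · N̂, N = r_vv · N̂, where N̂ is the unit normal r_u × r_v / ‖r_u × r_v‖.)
L = -7;  M = 0;  N = 0

Compute the unit normal N̂(u, v) = (cos(u), sin(u), 0), and the second partials r_uu, r_uv, r_vv. Take dot products:
  L(u, v) = r_uu · N̂ = -7,
  M(u, v) = r_uv · N̂ = 0,
  N(u, v) = r_vv · N̂ = 0.
Evaluating at (u, v) = (-3*pi/5, 0):
  L = -7, M = 0, N = 0.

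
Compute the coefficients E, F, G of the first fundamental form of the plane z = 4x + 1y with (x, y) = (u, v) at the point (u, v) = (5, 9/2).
E = 17;  F = 4;  G = 2

Partials: r_u = (1, 0, 4), r_v = (0, 1, 1). As functions of (u, v):
  E = r_u · r_u = 17,
  F = r_u · r_v = 4,
  G = r_v · r_v = 2.
Evaluating at (u, v) = (5, 9/2): E = 17, F = 4, G = 2.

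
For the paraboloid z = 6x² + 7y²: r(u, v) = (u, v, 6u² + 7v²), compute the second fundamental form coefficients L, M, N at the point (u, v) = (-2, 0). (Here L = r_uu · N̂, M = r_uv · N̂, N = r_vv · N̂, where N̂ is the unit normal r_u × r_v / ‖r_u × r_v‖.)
L = 12*sqrt(577)/577;  M = 0;  N = 14*sqrt(577)/577

Compute the unit normal N̂(u, v) = (-12*u/sqrt(144*u^2 + 196*v^2 + 1), -14*v/sqrt(144*u^2 + 196*v^2 + 1), 1/sqrt(144*u^2 + 196*v^2 + 1)), and the second partials r_uu, r_uv, r_vv. Take dot products:
  L(u, v) = r_uu · N̂ = 12/sqrt(144*u^2 + 196*v^2 + 1),
  M(u, v) = r_uv · N̂ = 0,
  N(u, v) = r_vv · N̂ = 14/sqrt(144*u^2 + 196*v^2 + 1).
Evaluating at (u, v) = (-2, 0):
  L = 12*sqrt(577)/577, M = 0, N = 14*sqrt(577)/577.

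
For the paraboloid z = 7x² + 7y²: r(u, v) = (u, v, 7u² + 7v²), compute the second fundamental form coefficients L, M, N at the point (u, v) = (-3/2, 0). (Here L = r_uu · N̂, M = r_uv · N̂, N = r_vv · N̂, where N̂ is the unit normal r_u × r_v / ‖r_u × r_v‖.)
L = 7*sqrt(442)/221;  M = 0;  N = 7*sqrt(442)/221

Compute the unit normal N̂(u, v) = (-14*u/sqrt(196*u^2 + 196*v^2 + 1), -14*v/sqrt(196*u^2 + 196*v^2 + 1), 1/sqrt(196*u^2 + 196*v^2 + 1)), and the second partials r_uu, r_uv, r_vv. Take dot products:
  L(u, v) = r_uu · N̂ = 14/sqrt(196*u^2 + 196*v^2 + 1),
  M(u, v) = r_uv · N̂ = 0,
  N(u, v) = r_vv · N̂ = 14/sqrt(196*u^2 + 196*v^2 + 1).
Evaluating at (u, v) = (-3/2, 0):
  L = 7*sqrt(442)/221, M = 0, N = 7*sqrt(442)/221.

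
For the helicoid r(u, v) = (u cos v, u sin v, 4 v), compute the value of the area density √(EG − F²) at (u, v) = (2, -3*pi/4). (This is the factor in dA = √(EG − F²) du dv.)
√(EG − F²)|_{(2, -3*pi/4)} = 2*sqrt(5)

E = 1, F = 0, G = u^2 + 16, so EG − F² = u^2 + 16. Taking the positive square root: √(EG − F²) = sqrt(u^2 + 16). At (u, v) = (2, -3*pi/4): 2*sqrt(5).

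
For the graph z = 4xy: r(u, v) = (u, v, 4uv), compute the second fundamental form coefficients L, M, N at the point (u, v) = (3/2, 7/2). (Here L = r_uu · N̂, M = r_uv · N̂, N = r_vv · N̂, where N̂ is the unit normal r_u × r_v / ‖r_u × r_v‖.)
L = 0;  M = 4*sqrt(233)/233;  N = 0

Compute the unit normal N̂(u, v) = (-4*v/sqrt(16*u^2 + 16*v^2 + 1), -4*u/sqrt(16*u^2 + 16*v^2 + 1), 1/sqrt(16*u^2 + 16*v^2 + 1)), and the second partials r_uu, r_uv, r_vv. Take dot products:
  L(u, v) = r_uu · N̂ = 0,
  M(u, v) = r_uv · N̂ = 4/sqrt(16*u^2 + 16*v^2 + 1),
  N(u, v) = r_vv · N̂ = 0.
Evaluating at (u, v) = (3/2, 7/2):
  L = 0, M = 4*sqrt(233)/233, N = 0.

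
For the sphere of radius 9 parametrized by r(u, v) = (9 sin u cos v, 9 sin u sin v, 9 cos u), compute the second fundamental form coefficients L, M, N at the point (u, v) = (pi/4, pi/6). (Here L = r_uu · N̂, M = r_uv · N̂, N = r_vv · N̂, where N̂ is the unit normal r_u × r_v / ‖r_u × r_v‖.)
L = -9;  M = 0;  N = -9/2

Compute the unit normal N̂(u, v) = (sin(u)^2*cos(v)/Abs(sin(u)), sin(u)^2*sin(v)/Abs(sin(u)), sin(2*u)/(2*Abs(sin(u)))), and the second partials r_uu, r_uv, r_vv. Take dot products:
  L(u, v) = r_uu · N̂ = -9*sin(u)/Abs(sin(u)),
  M(u, v) = r_uv · N̂ = 0,
  N(u, v) = r_vv · N̂ = -9*sin(u)^3/Abs(sin(u)).
Evaluating at (u, v) = (pi/4, pi/6):
  L = -9, M = 0, N = -9/2.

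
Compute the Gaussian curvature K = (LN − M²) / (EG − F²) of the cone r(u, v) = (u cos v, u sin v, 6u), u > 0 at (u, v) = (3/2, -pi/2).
K = 0

Coefficients of the first fundamental form: E = 37, F = 0, G = u^2.
Coefficients of the second fundamental form: L = 0, M = 0, N = 6*sqrt(37)*u^2/(37*Abs(u)).
Assemble K = (LN − M²)/(EG − F²) = 0. At (u, v) = (3/2, -pi/2): K = 0.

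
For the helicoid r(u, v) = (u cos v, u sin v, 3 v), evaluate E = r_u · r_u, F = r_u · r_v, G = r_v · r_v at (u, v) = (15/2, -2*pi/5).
E = 1;  F = 0;  G = 261/4

Partials: r_u = (cos(v), sin(v), 0), r_v = (-u*sin(v), u*cos(v), 3). As functions of (u, v):
  E = r_u · r_u = 1,
  F = r_u · r_v = 0,
  G = r_v · r_v = u^2 + 9.
Evaluating at (u, v) = (15/2, -2*pi/5): E = 1, F = 0, G = 261/4.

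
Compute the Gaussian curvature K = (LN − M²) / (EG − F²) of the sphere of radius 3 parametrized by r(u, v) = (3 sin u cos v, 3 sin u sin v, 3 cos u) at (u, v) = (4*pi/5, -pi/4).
K = 1/9

Coefficients of the first fundamental form: E = 9, F = 0, G = 9*sin(u)^2.
Coefficients of the second fundamental form: L = -3*sin(u)/Abs(sin(u)), M = 0, N = -3*sin(u)^3/Abs(sin(u)).
Assemble K = (LN − M²)/(EG − F²) = 1/9. At (u, v) = (4*pi/5, -pi/4): K = 1/9.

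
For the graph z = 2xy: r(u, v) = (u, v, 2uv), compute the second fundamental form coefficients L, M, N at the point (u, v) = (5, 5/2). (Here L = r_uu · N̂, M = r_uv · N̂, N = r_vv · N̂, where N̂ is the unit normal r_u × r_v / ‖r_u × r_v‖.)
L = 0;  M = sqrt(14)/21;  N = 0

Compute the unit normal N̂(u, v) = (-2*v/sqrt(4*u^2 + 4*v^2 + 1), -2*u/sqrt(4*u^2 + 4*v^2 + 1), 1/sqrt(4*u^2 + 4*v^2 + 1)), and the second partials r_uu, r_uv, r_vv. Take dot products:
  L(u, v) = r_uu · N̂ = 0,
  M(u, v) = r_uv · N̂ = 2/sqrt(4*u^2 + 4*v^2 + 1),
  N(u, v) = r_vv · N̂ = 0.
Evaluating at (u, v) = (5, 5/2):
  L = 0, M = sqrt(14)/21, N = 0.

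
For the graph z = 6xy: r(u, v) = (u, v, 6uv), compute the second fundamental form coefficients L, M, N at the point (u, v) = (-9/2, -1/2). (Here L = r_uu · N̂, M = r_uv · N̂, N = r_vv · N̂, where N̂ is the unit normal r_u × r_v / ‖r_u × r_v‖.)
L = 0;  M = 6*sqrt(739)/739;  N = 0

Compute the unit normal N̂(u, v) = (-6*v/sqrt(36*u^2 + 36*v^2 + 1), -6*u/sqrt(36*u^2 + 36*v^2 + 1), 1/sqrt(36*u^2 + 36*v^2 + 1)), and the second partials r_uu, r_uv, r_vv. Take dot products:
  L(u, v) = r_uu · N̂ = 0,
  M(u, v) = r_uv · N̂ = 6/sqrt(36*u^2 + 36*v^2 + 1),
  N(u, v) = r_vv · N̂ = 0.
Evaluating at (u, v) = (-9/2, -1/2):
  L = 0, M = 6*sqrt(739)/739, N = 0.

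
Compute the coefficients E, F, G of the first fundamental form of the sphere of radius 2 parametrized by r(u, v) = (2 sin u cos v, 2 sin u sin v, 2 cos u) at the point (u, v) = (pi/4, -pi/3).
E = 4;  F = 0;  G = 2

Partials: r_u = (2*cos(u)*cos(v), 2*sin(v)*cos(u), -2*sin(u)), r_v = (-2*sin(u)*sin(v), 2*sin(u)*cos(v), 0). As functions of (u, v):
  E = r_u · r_u = 4,
  F = r_u · r_v = 0,
  G = r_v · r_v = 4*sin(u)^2.
Evaluating at (u, v) = (pi/4, -pi/3): E = 4, F = 0, G = 2.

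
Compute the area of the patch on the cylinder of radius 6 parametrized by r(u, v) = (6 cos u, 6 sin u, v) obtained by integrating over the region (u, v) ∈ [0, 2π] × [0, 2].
Area = 24*pi

Area = ∫∫ √(EG − F²) du dv with √(EG − F²) = 6. Integrating over [0, 2π] × [0, 2] gives 24*pi.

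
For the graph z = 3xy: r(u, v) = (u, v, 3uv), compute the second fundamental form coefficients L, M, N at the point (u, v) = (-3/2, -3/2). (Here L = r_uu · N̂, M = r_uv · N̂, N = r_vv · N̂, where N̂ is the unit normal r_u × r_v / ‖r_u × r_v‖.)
L = 0;  M = 3*sqrt(166)/83;  N = 0

Compute the unit normal N̂(u, v) = (-3*v/sqrt(9*u^2 + 9*v^2 + 1), -3*u/sqrt(9*u^2 + 9*v^2 + 1), 1/sqrt(9*u^2 + 9*v^2 + 1)), and the second partials r_uu, r_uv, r_vv. Take dot products:
  L(u, v) = r_uu · N̂ = 0,
  M(u, v) = r_uv · N̂ = 3/sqrt(9*u^2 + 9*v^2 + 1),
  N(u, v) = r_vv · N̂ = 0.
Evaluating at (u, v) = (-3/2, -3/2):
  L = 0, M = 3*sqrt(166)/83, N = 0.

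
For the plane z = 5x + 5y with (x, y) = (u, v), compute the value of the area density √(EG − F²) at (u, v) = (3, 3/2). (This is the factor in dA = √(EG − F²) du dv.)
√(EG − F²)|_{(3, 3/2)} = sqrt(51)

E = 26, F = 25, G = 26, so EG − F² = 51. Taking the positive square root: √(EG − F²) = sqrt(51). At (u, v) = (3, 3/2): sqrt(51).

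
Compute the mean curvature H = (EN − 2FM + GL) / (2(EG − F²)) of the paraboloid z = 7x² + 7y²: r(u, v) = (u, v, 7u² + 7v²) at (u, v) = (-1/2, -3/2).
H = 3444*sqrt(491)/241081

With E = 196*u^2 + 1, F = 196*u*v, G = 196*v^2 + 1, L = 14/sqrt(196*u^2 + 196*v^2 + 1), M = 0, N = 14/sqrt(196*u^2 + 196*v^2 + 1), assemble
  H = (EN − 2FM + GL) / (2(EG − F²)) = 14*(98*u^2 + 98*v^2 + 1)/(196*u^2 + 196*v^2 + 1)^(3/2).
At (u, v) = (-1/2, -3/2): H = 3444*sqrt(491)/241081.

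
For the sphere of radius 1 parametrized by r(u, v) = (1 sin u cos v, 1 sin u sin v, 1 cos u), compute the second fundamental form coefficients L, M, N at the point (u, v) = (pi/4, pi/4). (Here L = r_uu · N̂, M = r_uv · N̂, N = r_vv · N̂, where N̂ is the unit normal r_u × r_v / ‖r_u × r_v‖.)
L = -1;  M = 0;  N = -1/2

Compute the unit normal N̂(u, v) = (sin(u)^2*cos(v)/Abs(sin(u)), sin(u)^2*sin(v)/Abs(sin(u)), sin(2*u)/(2*Abs(sin(u)))), and the second partials r_uu, r_uv, r_vv. Take dot products:
  L(u, v) = r_uu · N̂ = -sin(u)/Abs(sin(u)),
  M(u, v) = r_uv · N̂ = 0,
  N(u, v) = r_vv · N̂ = -sin(u)^3/Abs(sin(u)).
Evaluating at (u, v) = (pi/4, pi/4):
  L = -1, M = 0, N = -1/2.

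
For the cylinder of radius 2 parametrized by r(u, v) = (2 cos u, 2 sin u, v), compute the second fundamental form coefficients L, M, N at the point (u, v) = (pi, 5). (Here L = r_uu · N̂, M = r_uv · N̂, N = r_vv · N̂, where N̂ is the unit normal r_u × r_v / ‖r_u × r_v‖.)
L = -2;  M = 0;  N = 0

Compute the unit normal N̂(u, v) = (cos(u), sin(u), 0), and the second partials r_uu, r_uv, r_vv. Take dot products:
  L(u, v) = r_uu · N̂ = -2,
  M(u, v) = r_uv · N̂ = 0,
  N(u, v) = r_vv · N̂ = 0.
Evaluating at (u, v) = (pi, 5):
  L = -2, M = 0, N = 0.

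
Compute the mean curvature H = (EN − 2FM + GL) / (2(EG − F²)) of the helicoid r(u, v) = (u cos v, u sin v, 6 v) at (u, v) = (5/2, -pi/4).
H = 0

With E = 1, F = 0, G = u^2 + 36, L = 0, M = -6/sqrt(u^2 + 36), N = 0, assemble
  H = (EN − 2FM + GL) / (2(EG − F²)) = 0.
At (u, v) = (5/2, -pi/4): H = 0.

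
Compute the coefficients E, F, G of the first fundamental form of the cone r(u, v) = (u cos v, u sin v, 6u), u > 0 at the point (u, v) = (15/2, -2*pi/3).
E = 37;  F = 0;  G = 225/4

Partials: r_u = (cos(v), sin(v), 6), r_v = (-u*sin(v), u*cos(v), 0). As functions of (u, v):
  E = r_u · r_u = 37,
  F = r_u · r_v = 0,
  G = r_v · r_v = u^2.
Evaluating at (u, v) = (15/2, -2*pi/3): E = 37, F = 0, G = 225/4.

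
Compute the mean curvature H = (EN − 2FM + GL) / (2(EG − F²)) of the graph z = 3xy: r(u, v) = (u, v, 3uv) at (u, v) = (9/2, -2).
H = 1944*sqrt(877)/769129

With E = 9*v^2 + 1, F = 9*u*v, G = 9*u^2 + 1, L = 0, M = 3/sqrt(9*u^2 + 9*v^2 + 1), N = 0, assemble
  H = (EN − 2FM + GL) / (2(EG − F²)) = -27*u*v/(9*u^2 + 9*v^2 + 1)^(3/2).
At (u, v) = (9/2, -2): H = 1944*sqrt(877)/769129.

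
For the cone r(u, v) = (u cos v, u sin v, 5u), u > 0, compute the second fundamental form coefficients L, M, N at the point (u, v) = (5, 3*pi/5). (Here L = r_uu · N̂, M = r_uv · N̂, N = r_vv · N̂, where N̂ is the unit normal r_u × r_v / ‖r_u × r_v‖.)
L = 0;  M = 0;  N = 25*sqrt(26)/26

Compute the unit normal N̂(u, v) = (-5*sqrt(26)*u*cos(v)/(26*Abs(u)), -5*sqrt(26)*u*sin(v)/(26*Abs(u)), sqrt(26)*u/(26*Abs(u))), and the second partials r_uu, r_uv, r_vv. Take dot products:
  L(u, v) = r_uu · N̂ = 0,
  M(u, v) = r_uv · N̂ = 0,
  N(u, v) = r_vv · N̂ = 5*sqrt(26)*u^2/(26*Abs(u)).
Evaluating at (u, v) = (5, 3*pi/5):
  L = 0, M = 0, N = 25*sqrt(26)/26.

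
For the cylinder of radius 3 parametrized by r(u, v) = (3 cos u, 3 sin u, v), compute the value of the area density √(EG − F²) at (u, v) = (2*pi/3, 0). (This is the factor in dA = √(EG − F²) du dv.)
√(EG − F²)|_{(2*pi/3, 0)} = 3

E = 9, F = 0, G = 1, so EG − F² = 9. Taking the positive square root: √(EG − F²) = 3. At (u, v) = (2*pi/3, 0): 3.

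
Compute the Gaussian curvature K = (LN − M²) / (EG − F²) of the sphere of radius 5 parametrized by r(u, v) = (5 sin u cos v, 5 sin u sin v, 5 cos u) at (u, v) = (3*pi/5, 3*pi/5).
K = 1/25

Coefficients of the first fundamental form: E = 25, F = 0, G = 25*sin(u)^2.
Coefficients of the second fundamental form: L = -5*sin(u)/Abs(sin(u)), M = 0, N = -5*sin(u)^3/Abs(sin(u)).
Assemble K = (LN − M²)/(EG − F²) = 1/25. At (u, v) = (3*pi/5, 3*pi/5): K = 1/25.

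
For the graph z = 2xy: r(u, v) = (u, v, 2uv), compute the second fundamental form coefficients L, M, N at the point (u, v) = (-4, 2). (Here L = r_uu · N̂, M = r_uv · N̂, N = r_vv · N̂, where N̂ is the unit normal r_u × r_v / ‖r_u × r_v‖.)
L = 0;  M = 2/9;  N = 0

Compute the unit normal N̂(u, v) = (-2*v/sqrt(4*u^2 + 4*v^2 + 1), -2*u/sqrt(4*u^2 + 4*v^2 + 1), 1/sqrt(4*u^2 + 4*v^2 + 1)), and the second partials r_uu, r_uv, r_vv. Take dot products:
  L(u, v) = r_uu · N̂ = 0,
  M(u, v) = r_uv · N̂ = 2/sqrt(4*u^2 + 4*v^2 + 1),
  N(u, v) = r_vv · N̂ = 0.
Evaluating at (u, v) = (-4, 2):
  L = 0, M = 2/9, N = 0.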